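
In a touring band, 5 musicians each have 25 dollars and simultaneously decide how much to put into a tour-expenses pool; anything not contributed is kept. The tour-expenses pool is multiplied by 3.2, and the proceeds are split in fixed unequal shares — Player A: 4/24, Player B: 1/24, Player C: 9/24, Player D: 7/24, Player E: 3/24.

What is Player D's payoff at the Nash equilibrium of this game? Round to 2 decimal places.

Player j's private return per contributed unit is 3.2 × (j's share). Contributing is weakly dominant for j when that share is at least 1/3.2 = 0.3125, and contributing 0 is dominant otherwise.
Player C alone (share 9/24) is above the threshold, contributing 25; the remaining 4 contribute 0. Total contributed: 25.
Player D keeps 25 and receives 3.2 × 25 × 7/24 = 23.33 from the tour-expenses pool, for a payoff of 48.33.

48.33 dollars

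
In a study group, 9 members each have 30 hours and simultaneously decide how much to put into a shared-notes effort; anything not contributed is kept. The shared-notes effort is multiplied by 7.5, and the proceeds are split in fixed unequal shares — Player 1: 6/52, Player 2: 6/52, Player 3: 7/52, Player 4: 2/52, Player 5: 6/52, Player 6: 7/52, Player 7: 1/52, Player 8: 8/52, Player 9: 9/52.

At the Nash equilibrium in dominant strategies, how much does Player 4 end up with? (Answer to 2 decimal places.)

64.62 hours

Player j's private return per contributed unit is 7.5 × (j's share). Contributing is weakly dominant for j when that share is at least 1/7.5 = 0.1333, and contributing 0 is dominant otherwise.
Player 3, Player 6, Player 8 and Player 9 are above the threshold, contributing 30 each; the remaining 5 contribute 0. Total contributed: 120.
Player 4 keeps 30 and receives 7.5 × 120 × 2/52 = 34.62 from the shared-notes effort, for a payoff of 64.62.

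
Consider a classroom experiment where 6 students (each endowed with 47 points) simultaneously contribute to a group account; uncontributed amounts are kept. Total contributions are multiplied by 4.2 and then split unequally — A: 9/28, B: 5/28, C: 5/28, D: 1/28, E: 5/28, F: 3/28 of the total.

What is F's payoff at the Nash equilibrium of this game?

For player j, contributing a unit is worthwhile iff 4.2 × (j's share) ≥ 1, i.e. iff j's share is at least 0.2381.
The only share above 0.2381 is A's 9/28, contributing 47; the remaining 5 contribute 0. Total contributed: 47.
F keeps 47 and receives 4.2 × 47 × 3/28 = 21.15 from the group account, for a payoff of 68.15.

68.15 points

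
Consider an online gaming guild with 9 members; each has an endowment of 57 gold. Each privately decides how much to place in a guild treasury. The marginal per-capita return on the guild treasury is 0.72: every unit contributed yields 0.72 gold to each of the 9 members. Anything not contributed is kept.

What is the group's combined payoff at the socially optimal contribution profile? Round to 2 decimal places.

3324.24 gold

Each contributed unit returns 6.480 to the group as a whole (0.72 to each of 9 players), which exceeds 1, so the social optimum is full contribution: group total = 6.480 × 513 = 3324.24.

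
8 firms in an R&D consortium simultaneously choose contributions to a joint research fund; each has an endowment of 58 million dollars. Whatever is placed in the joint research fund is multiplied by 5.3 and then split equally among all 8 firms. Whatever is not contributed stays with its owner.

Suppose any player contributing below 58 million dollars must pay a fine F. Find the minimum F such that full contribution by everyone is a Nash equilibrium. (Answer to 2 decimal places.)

19.58 million dollars

Given the others contribute fully, the best deviation is to contribute 0 (any partial contribution still incurs the fine and gives up units whose private return 0.6625 is below 1).
Deviating from 58 to 0 saves 58 million dollars but forfeits the deviator's share of the drop in the joint research fund: 5.3/8 × 58 = 38.42.
So the deviation gain is 58 − 38.42 = 19.58, and the fine must be at least 19.58 million dollars to wipe it out.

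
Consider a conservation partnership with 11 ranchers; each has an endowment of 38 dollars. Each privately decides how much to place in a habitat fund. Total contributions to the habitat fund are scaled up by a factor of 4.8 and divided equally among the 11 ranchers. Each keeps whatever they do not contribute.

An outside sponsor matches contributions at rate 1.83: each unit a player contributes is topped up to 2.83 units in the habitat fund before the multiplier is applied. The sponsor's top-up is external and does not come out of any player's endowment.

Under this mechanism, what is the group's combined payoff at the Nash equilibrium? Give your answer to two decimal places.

Under the mechanism each unit contributed yields 4.8 × 2.83 / 11 = 1.2349 back to its contributor per unit of net cost, which exceeds 1, making full contribution the dominant choice for everyone.
So the Nash equilibrium is full contribution by all 11; the group earns 4.8 × 2.83 × 418 = 5678.11.

5678.11 dollars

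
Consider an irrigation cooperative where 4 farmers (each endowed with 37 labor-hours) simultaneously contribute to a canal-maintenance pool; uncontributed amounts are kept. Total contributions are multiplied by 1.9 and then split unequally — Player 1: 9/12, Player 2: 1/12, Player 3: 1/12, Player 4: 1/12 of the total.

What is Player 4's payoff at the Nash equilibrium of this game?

A player with share s gets back 1.9·s per unit contributed, so full contribution is dominant for anyone with s > 1/1.9 = 0.5263 and zero contribution is dominant for anyone below.
The only share above 0.5263 is Player 1's 9/12, contributing 37; the remaining 3 contribute 0. Total contributed: 37.
Player 4 keeps 37 and receives 1.9 × 37 × 1/12 = 5.86 from the canal-maintenance pool, for a payoff of 42.86.

42.86 labor-hours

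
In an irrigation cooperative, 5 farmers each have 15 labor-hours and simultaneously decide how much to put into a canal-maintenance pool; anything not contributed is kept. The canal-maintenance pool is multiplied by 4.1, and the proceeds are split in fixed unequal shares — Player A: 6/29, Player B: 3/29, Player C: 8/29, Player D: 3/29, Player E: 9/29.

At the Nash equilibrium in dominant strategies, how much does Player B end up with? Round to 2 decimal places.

Each unit j contributes comes back to j as 4.1 × (j's share), so j prefers to contribute only if that share exceeds 1/4.1 = 0.2439; otherwise keeping the unit dominates.
Player C and Player E clear that bar, contributing 15 each; the remaining 3 contribute 0. Total contributed: 30.
Player B keeps 15 and receives 4.1 × 30 × 3/29 = 12.72 from the canal-maintenance pool, for a payoff of 27.72.

27.72 labor-hours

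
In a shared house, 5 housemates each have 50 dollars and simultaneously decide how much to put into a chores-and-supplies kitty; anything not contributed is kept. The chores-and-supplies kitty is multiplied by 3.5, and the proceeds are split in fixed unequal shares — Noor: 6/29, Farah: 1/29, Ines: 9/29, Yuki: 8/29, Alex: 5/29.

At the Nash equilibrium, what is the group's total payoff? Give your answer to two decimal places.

Each unit j contributes comes back to j as 3.5 × (j's share), so j prefers to contribute only if that share exceeds 1/3.5 = 0.2857; otherwise keeping the unit dominates.
The only share above 0.2857 is Ines's 9/29, contributing 50; the remaining 4 contribute 0. Total contributed: 50.
The chores-and-supplies kitty pays out 3.5 × 50 = 175.00 in total (split across the unequal shares, but the aggregate is all that matters for the group sum).
The 4 free-riders keep 50 each, adding 200. Group total = 200 + 175.00 = 375.00.

375.00 dollars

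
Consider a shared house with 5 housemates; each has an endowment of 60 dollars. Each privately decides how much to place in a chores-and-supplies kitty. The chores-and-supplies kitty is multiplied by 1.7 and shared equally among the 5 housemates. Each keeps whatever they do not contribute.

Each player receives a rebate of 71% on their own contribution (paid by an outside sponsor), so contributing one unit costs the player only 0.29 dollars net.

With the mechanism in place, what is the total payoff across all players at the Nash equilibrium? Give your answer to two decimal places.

With the mechanism, a contributed unit returns (1.7/5) / 0.29 = 1.1724 per unit of net cost to the contributor — now above 1 — so contributing fully is weakly dominant for every player.
So the Nash equilibrium is full contribution by all 5; the group earns 5 × (60 × 0.71 + 1.7 × 60) = 723.00.

723.00 dollars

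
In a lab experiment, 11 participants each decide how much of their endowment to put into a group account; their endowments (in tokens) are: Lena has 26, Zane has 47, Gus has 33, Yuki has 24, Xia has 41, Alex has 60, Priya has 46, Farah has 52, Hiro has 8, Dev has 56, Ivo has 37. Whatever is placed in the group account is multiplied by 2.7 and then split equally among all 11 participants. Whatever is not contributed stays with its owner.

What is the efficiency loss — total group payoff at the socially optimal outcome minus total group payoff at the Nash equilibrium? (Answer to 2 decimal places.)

731.00 tokens

The private return per contributed unit is 2.7/11 = 0.2455 < 1 for every player regardless of endowment, so the Nash equilibrium is zero contribution and the group total is Σ E_j = 26 + 47 + 33 + 24 + 41 + 60 + 46 + 52 + 8 + 56 + 37 = 430.
Each contributed unit returns 2.700 to the group, so the social optimum is full contribution by everyone: group total = 2.700 × 430 = 1161.00.
Efficiency loss = (2.700 − 1) × 430 = 731.00.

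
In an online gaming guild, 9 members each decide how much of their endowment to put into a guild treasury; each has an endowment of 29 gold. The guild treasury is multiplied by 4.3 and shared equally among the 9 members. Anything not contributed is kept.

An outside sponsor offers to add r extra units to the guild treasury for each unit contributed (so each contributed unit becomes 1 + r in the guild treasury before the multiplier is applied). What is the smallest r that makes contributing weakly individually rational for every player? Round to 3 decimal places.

With matching at rate r, one contributed unit becomes (1 + r) in the guild treasury and returns 4.3 × (1 + r) / 9 to the contributor.
Setting this equal to 1: 1 + r = 9/4.3 = 2.0930.
So the minimum matching rate is r = 2.0930 − 1 = 1.093.

1.093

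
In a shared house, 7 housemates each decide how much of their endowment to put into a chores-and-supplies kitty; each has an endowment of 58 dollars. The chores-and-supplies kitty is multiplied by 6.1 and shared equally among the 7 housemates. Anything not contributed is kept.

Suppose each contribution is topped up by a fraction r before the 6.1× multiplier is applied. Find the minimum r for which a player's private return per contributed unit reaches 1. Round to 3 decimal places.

With matching at rate r, one contributed unit becomes (1 + r) in the chores-and-supplies kitty and returns 6.1 × (1 + r) / 7 to the contributor.
Setting this equal to 1: 1 + r = 7/6.1 = 1.1475.
So the minimum matching rate is r = 1.1475 − 1 = 0.148.

0.148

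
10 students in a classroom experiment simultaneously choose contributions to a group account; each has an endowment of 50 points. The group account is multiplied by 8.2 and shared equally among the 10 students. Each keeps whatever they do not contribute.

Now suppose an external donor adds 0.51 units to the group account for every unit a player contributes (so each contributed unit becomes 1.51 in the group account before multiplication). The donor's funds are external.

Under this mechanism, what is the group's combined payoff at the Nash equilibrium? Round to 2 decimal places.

The effective private return per unit is now 8.2 × 1.51 / 10 = 1.2382 > 1, so every player's dominant strategy flips to full contribution.
At the Nash equilibrium everyone contributes 50. Group total payoff = 8.2 × 1.51 × 500 = 6191.00.

6191.00 points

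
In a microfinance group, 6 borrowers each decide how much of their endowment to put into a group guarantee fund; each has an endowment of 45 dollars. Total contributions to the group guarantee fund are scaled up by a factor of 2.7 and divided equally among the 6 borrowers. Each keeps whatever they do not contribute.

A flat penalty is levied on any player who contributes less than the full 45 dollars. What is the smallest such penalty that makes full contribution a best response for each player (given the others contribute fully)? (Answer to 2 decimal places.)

24.75 dollars

Given the others contribute fully, the best deviation is to contribute 0 (any partial contribution still incurs the fine and gives up units whose private return 0.4500 is below 1).
Deviating from 45 to 0 saves 45 dollars but forfeits the deviator's share of the drop in the group guarantee fund: 2.7/6 × 45 = 20.25.
So the deviation gain is 45 − 20.25 = 24.75, and the fine must be at least 24.75 dollars to wipe it out.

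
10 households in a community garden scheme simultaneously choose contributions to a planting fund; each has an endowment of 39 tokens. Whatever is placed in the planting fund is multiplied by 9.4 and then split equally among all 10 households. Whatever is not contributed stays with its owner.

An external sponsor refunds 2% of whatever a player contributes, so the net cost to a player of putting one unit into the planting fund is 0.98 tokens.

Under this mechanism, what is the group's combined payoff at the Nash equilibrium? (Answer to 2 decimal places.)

Even with the mechanism, each unit contributed returns only (9.4/10) / 0.98 = 0.9592 per unit of net cost, so contributing nothing is still dominant.
At the Nash equilibrium no one contributes; group total payoff = 10 × 39 = 390.

390.00 tokens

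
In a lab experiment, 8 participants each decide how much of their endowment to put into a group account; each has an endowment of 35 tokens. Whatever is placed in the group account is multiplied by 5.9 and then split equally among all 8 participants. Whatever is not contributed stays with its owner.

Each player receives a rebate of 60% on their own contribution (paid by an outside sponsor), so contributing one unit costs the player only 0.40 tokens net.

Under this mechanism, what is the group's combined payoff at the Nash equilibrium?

The effective private return per unit is now (5.9/8) / 0.40 = 1.8438 > 1, so every player's dominant strategy flips to full contribution.
At the Nash equilibrium everyone contributes 35. Group total payoff = 8 × (35 × 0.60 + 5.9 × 35) = 1820.00.

1820.00 tokens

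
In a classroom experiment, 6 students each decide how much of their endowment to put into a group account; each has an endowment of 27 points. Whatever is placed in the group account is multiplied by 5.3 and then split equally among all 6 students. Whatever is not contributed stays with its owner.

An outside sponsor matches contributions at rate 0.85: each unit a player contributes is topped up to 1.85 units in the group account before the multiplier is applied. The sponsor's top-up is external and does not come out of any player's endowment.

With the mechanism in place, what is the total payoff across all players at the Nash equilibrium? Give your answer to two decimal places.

1588.41 points

The effective private return per unit is now 5.3 × 1.85 / 6 = 1.6342 > 1, so every player's dominant strategy flips to full contribution.
At the Nash equilibrium everyone contributes 27. Group total payoff = 5.3 × 1.85 × 162 = 1588.41.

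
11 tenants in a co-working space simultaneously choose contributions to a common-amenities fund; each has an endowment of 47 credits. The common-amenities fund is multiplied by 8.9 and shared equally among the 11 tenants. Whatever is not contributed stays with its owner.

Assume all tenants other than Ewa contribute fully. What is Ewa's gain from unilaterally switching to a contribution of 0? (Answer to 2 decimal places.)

Switching from a contribution of 47 to 0 lets Ewa keep an extra 47 credits, but lowers the common-amenities fund by 47, which costs Ewa their own share of that drop: 8.9/11 × 47 = 38.03.
Net gain = 47 − 38.03 = 8.97. The private return per contributed unit (0.8091) is below 1, so free-riding is indeed the best response regardless of what the others do.

8.97 credits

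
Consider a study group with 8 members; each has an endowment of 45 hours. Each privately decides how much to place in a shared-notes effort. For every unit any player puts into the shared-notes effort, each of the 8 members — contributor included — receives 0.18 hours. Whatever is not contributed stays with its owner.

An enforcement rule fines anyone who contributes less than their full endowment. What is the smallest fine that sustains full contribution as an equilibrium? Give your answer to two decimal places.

Given the others contribute fully, the best deviation is to contribute 0 (any partial contribution still incurs the fine and gives up units whose private return 0.18 is below 1).
Deviating from 45 to 0 saves 45 hours but forfeits the deviator's share of the drop in the shared-notes effort: 0.18 × 45 = 8.10.
So the deviation gain is 45 − 8.10 = 36.90, and the fine must be at least 36.90 hours to wipe it out.

36.90 hours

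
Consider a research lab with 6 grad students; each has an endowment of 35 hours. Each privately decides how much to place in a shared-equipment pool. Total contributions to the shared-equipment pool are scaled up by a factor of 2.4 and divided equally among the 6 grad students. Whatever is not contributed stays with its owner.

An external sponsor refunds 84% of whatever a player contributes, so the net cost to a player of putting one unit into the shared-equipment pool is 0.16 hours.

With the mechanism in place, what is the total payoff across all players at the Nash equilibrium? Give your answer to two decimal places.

680.40 hours

The effective private return per unit is now (2.4/6) / 0.16 = 2.5000 > 1, so every player's dominant strategy flips to full contribution.
At the Nash equilibrium everyone contributes 35. Group total payoff = 6 × (35 × 0.84 + 2.4 × 35) = 680.40.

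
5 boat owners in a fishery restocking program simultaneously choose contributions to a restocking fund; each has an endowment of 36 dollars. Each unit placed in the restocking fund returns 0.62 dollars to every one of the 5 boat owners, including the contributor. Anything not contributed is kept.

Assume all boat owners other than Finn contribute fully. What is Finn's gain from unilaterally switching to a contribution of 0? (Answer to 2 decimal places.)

Switching from a contribution of 36 to 0 lets Finn keep an extra 36 dollars, but lowers the restocking fund by 36, which costs Finn their own share of that drop: 0.62 × 36 = 22.32.
Net gain = 36 − 22.32 = 13.68. The private return per contributed unit (0.62) is below 1, so free-riding is indeed the best response regardless of what the others do.

13.68 dollars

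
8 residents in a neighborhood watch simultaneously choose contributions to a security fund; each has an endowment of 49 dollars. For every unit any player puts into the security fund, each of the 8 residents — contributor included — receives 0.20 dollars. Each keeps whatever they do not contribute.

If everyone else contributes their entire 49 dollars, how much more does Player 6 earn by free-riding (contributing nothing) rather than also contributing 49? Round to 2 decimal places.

39.20 dollars

Switching from a contribution of 49 to 0 lets Player 6 keep an extra 49 dollars, but lowers the security fund by 49, which costs Player 6 their own share of that drop: 0.20 × 49 = 9.80.
Net gain = 49 − 9.80 = 39.20. The private return per contributed unit (0.20) is below 1, so free-riding is indeed the best response regardless of what the others do.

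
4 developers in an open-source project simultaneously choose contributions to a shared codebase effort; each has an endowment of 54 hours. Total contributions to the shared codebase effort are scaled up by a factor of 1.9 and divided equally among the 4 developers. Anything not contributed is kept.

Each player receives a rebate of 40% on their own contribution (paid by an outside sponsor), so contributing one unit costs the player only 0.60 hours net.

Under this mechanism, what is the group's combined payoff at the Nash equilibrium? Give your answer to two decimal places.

The effective private return is (1.9/4) / 0.60 = 0.7917, which is still under 1, so the mechanism doesn't change anyone's dominant strategy: zero contribution.
At the Nash equilibrium no one contributes; group total payoff = 4 × 54 = 216.

216.00 hours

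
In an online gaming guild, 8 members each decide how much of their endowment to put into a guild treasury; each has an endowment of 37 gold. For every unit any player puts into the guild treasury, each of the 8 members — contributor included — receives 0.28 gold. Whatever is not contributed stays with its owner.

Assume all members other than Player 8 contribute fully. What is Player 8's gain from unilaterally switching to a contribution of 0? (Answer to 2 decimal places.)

Switching from a contribution of 37 to 0 lets Player 8 keep an extra 37 gold, but lowers the guild treasury by 37, which costs Player 8 their own share of that drop: 0.28 × 37 = 10.36.
Net gain = 37 − 10.36 = 26.64. The private return per contributed unit (0.28) is below 1, so free-riding is indeed the best response regardless of what the others do.

26.64 gold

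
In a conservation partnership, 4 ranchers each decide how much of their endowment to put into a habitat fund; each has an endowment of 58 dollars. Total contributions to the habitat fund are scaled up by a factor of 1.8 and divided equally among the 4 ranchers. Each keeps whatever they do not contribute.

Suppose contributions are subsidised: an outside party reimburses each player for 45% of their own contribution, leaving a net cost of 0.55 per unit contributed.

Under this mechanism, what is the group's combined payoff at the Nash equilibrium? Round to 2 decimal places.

232.00 dollars

The effective private return is (1.8/4) / 0.55 = 0.8182, which is still under 1, so the mechanism doesn't change anyone's dominant strategy: zero contribution.
At the Nash equilibrium no one contributes; group total payoff = 4 × 58 = 232.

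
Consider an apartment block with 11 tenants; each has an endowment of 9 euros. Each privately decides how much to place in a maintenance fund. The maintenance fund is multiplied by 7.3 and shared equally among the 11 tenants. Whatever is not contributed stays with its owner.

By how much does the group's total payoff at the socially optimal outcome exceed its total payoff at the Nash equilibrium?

623.70 euros

Each contributed unit returns 7.3/11 = 0.6636 to its contributor — below 1 — so contributing 0 is dominant for every player. At the Nash equilibrium everyone keeps their 9, and the group total is 11 × 9 = 99.
Each contributed unit returns 7.300 to the group as a whole (0.6636 to each of 11 players), which exceeds 1, so the social optimum is full contribution: group total = 7.300 × 99 = 722.70.
Efficiency loss = 722.70 − 99 = 623.70.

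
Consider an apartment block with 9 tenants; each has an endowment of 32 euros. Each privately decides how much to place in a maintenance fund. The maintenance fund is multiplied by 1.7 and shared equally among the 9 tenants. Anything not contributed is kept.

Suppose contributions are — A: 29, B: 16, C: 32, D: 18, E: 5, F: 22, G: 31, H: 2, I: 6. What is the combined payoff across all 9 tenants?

400.70 euros

Total contributed: 29 + 16 + 32 + 18 + 5 + 22 + 31 + 2 + 6 = 161; total kept: 9 × 32 − 161 = 127.
The maintenance fund pays out 1.7 × 161 = 273.70 in aggregate.
Group total = 127 + 273.70 = 400.70.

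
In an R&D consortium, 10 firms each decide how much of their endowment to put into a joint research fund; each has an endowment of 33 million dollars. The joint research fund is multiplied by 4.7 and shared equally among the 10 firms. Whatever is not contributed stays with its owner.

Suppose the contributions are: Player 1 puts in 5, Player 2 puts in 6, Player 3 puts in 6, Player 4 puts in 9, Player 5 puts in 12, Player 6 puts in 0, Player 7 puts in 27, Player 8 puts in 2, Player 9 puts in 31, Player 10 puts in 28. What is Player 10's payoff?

64.22 million dollars

Total contributed: 5 + 6 + 6 + 9 + 12 + 0 + 27 + 2 + 31 + 28 = 126.
Each receives 4.7 × 126 / 10 = 59.22 from the joint research fund.
Player 10 keeps 33 − 28 = 5, so Player 10's payoff is 5 + 59.22 = 64.22.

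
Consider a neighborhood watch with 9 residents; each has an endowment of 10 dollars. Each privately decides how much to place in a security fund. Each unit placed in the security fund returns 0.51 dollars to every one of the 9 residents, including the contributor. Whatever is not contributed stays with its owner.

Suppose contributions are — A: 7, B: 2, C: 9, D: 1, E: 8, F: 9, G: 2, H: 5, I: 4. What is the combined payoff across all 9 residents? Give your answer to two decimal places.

258.73 dollars

Total contributed: 7 + 2 + 9 + 1 + 8 + 9 + 2 + 5 + 4 = 47; total kept: 9 × 10 − 47 = 43.
The security fund pays out 0.51 × 9 × 47 = 215.73 in aggregate.
Group total = 43 + 215.73 = 258.73.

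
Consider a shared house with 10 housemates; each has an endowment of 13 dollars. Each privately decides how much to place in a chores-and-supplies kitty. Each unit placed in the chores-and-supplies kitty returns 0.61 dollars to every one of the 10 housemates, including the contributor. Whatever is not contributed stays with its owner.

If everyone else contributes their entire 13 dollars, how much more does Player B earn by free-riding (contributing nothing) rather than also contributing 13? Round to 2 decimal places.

5.07 dollars

Switching from a contribution of 13 to 0 lets Player B keep an extra 13 dollars, but lowers the chores-and-supplies kitty by 13, which costs Player B their own share of that drop: 0.61 × 13 = 7.93.
Net gain = 13 − 7.93 = 5.07. The private return per contributed unit (0.61) is below 1, so free-riding is indeed the best response regardless of what the others do.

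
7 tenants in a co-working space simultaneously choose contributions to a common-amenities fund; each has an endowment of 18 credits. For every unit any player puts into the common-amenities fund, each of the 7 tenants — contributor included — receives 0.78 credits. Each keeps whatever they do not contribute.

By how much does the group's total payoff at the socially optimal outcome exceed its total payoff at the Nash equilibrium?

The private return per contributed unit is 0.78 < 1, so contributing 0 is dominant for every player. At the Nash equilibrium everyone keeps their 18, and the group total is 7 × 18 = 126.
Each contributed unit returns 5.460 to the group as a whole (0.78 to each of 7 players), which exceeds 1, so the social optimum is full contribution: group total = 5.460 × 126 = 687.96.
Efficiency loss = 687.96 − 126 = 561.96.

561.96 credits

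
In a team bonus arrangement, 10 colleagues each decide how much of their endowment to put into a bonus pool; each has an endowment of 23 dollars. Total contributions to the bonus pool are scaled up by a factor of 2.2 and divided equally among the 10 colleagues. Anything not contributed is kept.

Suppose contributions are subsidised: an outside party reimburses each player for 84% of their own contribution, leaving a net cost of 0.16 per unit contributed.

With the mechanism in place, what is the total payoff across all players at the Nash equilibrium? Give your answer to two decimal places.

With the mechanism, a contributed unit returns (2.2/10) / 0.16 = 1.3750 per unit of net cost to the contributor — now above 1 — so contributing fully is weakly dominant for every player.
So the Nash equilibrium is full contribution by all 10; the group earns 10 × (23 × 0.84 + 2.2 × 23) = 699.20.

699.20 dollars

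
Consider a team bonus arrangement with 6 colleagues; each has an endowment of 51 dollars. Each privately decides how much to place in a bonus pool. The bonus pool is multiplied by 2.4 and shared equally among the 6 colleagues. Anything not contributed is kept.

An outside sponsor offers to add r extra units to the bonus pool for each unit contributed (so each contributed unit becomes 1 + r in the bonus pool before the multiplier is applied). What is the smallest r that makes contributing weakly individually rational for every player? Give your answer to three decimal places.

With matching at rate r, one contributed unit becomes (1 + r) in the bonus pool and returns 2.4 × (1 + r) / 6 to the contributor.
Setting this equal to 1: 1 + r = 6/2.4 = 2.5000.
So the minimum matching rate is r = 2.5000 − 1 = 1.500.

1.500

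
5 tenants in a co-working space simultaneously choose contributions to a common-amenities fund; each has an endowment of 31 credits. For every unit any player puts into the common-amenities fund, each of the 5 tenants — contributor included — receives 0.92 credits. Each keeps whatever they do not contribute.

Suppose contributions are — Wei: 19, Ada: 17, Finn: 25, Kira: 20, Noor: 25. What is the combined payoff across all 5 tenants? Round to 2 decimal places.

Total contributed: 19 + 17 + 25 + 20 + 25 = 106; total kept: 5 × 31 − 106 = 49.
The common-amenities fund pays out 0.92 × 5 × 106 = 487.60 in aggregate.
Group total = 49 + 487.60 = 536.60.

536.60 credits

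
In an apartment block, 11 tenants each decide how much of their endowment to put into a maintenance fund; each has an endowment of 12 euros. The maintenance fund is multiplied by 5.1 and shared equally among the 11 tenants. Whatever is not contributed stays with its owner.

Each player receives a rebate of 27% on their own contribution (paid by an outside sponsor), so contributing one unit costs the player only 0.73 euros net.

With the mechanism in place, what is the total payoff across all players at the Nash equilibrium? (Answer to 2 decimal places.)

132.00 euros

Even with the mechanism, each unit contributed returns only (5.1/11) / 0.73 = 0.6351 per unit of net cost, so contributing nothing is still dominant.
At the Nash equilibrium no one contributes; group total payoff = 11 × 12 = 132.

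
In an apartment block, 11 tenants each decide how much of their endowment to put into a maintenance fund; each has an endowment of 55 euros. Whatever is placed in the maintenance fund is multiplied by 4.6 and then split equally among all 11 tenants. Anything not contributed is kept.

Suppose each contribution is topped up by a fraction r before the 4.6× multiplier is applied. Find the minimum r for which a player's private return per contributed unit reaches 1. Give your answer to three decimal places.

1.391

With matching at rate r, one contributed unit becomes (1 + r) in the maintenance fund and returns 4.6 × (1 + r) / 11 to the contributor.
Setting this equal to 1: 1 + r = 11/4.6 = 2.3913.
So the minimum matching rate is r = 2.3913 − 1 = 1.391.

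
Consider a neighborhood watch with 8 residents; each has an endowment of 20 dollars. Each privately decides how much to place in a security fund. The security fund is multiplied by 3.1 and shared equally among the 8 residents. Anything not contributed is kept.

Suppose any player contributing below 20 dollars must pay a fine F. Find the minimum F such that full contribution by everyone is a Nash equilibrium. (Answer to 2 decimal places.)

12.25 dollars

Given the others contribute fully, the best deviation is to contribute 0 (any partial contribution still incurs the fine and gives up units whose private return 0.3875 is below 1).
Deviating from 20 to 0 saves 20 dollars but forfeits the deviator's share of the drop in the security fund: 3.1/8 × 20 = 7.75.
So the deviation gain is 20 − 7.75 = 12.25, and the fine must be at least 12.25 dollars to wipe it out.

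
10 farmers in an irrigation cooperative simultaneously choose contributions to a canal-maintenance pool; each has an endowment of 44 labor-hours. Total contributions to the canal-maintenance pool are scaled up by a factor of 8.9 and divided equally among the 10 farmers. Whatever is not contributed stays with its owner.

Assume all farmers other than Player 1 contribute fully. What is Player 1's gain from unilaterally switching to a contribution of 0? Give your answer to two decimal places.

4.84 labor-hours

Switching from a contribution of 44 to 0 lets Player 1 keep an extra 44 labor-hours, but lowers the canal-maintenance pool by 44, which costs Player 1 their own share of that drop: 8.9/10 × 44 = 39.16.
Net gain = 44 − 39.16 = 4.84. The private return per contributed unit (0.8900) is below 1, so free-riding is indeed the best response regardless of what the others do.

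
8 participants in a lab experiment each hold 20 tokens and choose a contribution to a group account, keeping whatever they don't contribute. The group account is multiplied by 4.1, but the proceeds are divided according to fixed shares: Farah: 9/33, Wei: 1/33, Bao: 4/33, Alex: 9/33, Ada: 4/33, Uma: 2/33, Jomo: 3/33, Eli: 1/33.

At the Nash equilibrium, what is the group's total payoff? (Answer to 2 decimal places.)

Player j's private return per contributed unit is 4.1 × (j's share). Contributing is weakly dominant for j when that share is at least 1/4.1 = 0.2439, and contributing 0 is dominant otherwise.
Farah and Alex are above the threshold, contributing 20 each; the remaining 6 contribute 0. Total contributed: 40.
The group account pays out 4.1 × 40 = 164.00 in total (split across the unequal shares, but the aggregate is all that matters for the group sum).
The 6 free-riders keep 20 each, adding 120. Group total = 120 + 164.00 = 284.00.

284.00 tokens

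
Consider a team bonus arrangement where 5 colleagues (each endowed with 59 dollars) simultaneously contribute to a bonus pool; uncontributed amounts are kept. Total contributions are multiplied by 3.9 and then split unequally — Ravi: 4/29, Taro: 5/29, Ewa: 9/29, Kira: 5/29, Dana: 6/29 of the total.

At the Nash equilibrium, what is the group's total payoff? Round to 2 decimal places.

466.10 dollars

A player with share s gets back 3.9·s per unit contributed, so full contribution is dominant for anyone with s > 1/3.9 = 0.2564 and zero contribution is dominant for anyone below.
The only share above 0.2564 is Ewa's 9/29, contributing 59; the remaining 4 contribute 0. Total contributed: 59.
The bonus pool pays out 3.9 × 59 = 230.10 in total (split across the unequal shares, but the aggregate is all that matters for the group sum).
The 4 free-riders keep 59 each, adding 236. Group total = 236 + 230.10 = 466.10.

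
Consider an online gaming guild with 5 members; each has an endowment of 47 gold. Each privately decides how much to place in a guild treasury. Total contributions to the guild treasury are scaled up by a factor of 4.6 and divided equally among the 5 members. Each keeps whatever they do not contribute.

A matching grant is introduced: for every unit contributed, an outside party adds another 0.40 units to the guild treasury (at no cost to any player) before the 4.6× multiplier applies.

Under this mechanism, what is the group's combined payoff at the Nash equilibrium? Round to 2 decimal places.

The effective private return per unit is now 4.6 × 1.40 / 5 = 1.2880 > 1, so every player's dominant strategy flips to full contribution.
At the Nash equilibrium everyone contributes 47. Group total payoff = 4.6 × 1.40 × 235 = 1513.40.

1513.40 gold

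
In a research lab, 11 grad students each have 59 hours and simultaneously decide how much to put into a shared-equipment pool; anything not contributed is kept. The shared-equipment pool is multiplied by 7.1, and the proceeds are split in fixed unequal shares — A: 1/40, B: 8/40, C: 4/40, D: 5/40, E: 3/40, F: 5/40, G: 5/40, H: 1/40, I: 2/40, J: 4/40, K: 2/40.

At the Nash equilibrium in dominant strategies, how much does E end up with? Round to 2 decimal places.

90.42 hours

A player with share s gets back 7.1·s per unit contributed, so full contribution is dominant for anyone with s > 1/7.1 = 0.1408 and zero contribution is dominant for anyone below.
Only B (8/40) clears that bar, contributing 59; the remaining 10 contribute 0. Total contributed: 59.
E keeps 59 and receives 7.1 × 59 × 3/40 = 31.42 from the shared-equipment pool, for a payoff of 90.42.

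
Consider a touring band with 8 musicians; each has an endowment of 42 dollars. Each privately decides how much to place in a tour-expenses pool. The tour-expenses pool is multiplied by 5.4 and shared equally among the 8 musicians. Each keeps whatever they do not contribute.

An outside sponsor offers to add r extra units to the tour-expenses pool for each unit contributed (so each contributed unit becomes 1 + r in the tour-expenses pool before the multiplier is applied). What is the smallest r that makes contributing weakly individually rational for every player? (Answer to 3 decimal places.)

0.481

With matching at rate r, one contributed unit becomes (1 + r) in the tour-expenses pool and returns 5.4 × (1 + r) / 8 to the contributor.
Setting this equal to 1: 1 + r = 8/5.4 = 1.4815.
So the minimum matching rate is r = 1.4815 − 1 = 0.481.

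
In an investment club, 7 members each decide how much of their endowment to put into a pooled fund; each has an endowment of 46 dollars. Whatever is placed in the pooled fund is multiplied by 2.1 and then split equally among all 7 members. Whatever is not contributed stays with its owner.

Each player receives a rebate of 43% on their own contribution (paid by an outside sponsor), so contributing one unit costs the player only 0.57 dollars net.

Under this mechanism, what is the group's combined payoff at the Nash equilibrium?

With the mechanism, a contributed unit returns (2.1/7) / 0.57 = 0.5263 per unit of net cost — still below 1 — so contributing 0 remains dominant for every player.
At the Nash equilibrium no one contributes; group total payoff = 7 × 46 = 322.

322.00 dollars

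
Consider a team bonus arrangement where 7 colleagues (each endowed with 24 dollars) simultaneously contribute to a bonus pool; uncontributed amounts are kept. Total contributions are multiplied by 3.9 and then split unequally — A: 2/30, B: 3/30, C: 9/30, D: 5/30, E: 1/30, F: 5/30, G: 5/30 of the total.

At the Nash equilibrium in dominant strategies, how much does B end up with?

A player with share s gets back 3.9·s per unit contributed, so full contribution is dominant for anyone with s > 1/3.9 = 0.2564 and zero contribution is dominant for anyone below.
Only C (9/30) clears that bar, contributing 24; the remaining 6 contribute 0. Total contributed: 24.
B keeps 24 and receives 3.9 × 24 × 3/30 = 9.36 from the bonus pool, for a payoff of 33.36.

33.36 dollars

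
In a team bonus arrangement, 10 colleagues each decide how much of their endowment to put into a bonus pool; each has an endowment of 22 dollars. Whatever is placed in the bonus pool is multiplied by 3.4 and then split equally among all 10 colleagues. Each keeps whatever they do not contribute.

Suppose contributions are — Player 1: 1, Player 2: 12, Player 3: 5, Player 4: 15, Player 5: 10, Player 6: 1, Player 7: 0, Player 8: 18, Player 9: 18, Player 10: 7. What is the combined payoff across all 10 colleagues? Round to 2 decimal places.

Total contributed: 1 + 12 + 5 + 15 + 10 + 1 + 0 + 18 + 18 + 7 = 87; total kept: 10 × 22 − 87 = 133.
The bonus pool pays out 3.4 × 87 = 295.80 in aggregate.
Group total = 133 + 295.80 = 428.80.

428.80 dollars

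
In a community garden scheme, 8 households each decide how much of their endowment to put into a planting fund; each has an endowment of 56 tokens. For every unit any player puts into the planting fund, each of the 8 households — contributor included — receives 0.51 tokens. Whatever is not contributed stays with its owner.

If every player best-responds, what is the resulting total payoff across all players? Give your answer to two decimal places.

448.00 tokens

The private return per contributed unit is 0.51 < 1, so contributing 0 is dominant for every player. At the Nash equilibrium everyone keeps their 56, and the group total is 8 × 56 = 448.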